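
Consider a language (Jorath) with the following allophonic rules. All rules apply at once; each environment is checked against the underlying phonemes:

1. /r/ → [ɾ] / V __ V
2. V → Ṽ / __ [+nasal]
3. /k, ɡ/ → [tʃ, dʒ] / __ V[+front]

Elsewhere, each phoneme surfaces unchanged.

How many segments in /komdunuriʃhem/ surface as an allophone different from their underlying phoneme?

Segments that undergo a rule: /o/ → [õ] (rule 2); /u/ → [ũ] (rule 2); /r/ → [ɾ] (rule 1); /e/ → [ẽ] (rule 2).
All other segments surface unchanged.

4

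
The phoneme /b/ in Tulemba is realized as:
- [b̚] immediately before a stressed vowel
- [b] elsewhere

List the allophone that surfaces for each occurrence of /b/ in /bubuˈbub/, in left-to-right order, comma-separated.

Occurrence 1 (position 1): no conditioning environment matches → elsewhere allophone [b].
Occurrence 2 (position 3): no conditioning environment matches → elsewhere allophone [b].
Occurrence 3 (position 5): immediately before a stressed vowel → [b̚].
Occurrence 4 (position 7): no conditioning environment matches → elsewhere allophone [b].

[b], [b], [b̚], [b]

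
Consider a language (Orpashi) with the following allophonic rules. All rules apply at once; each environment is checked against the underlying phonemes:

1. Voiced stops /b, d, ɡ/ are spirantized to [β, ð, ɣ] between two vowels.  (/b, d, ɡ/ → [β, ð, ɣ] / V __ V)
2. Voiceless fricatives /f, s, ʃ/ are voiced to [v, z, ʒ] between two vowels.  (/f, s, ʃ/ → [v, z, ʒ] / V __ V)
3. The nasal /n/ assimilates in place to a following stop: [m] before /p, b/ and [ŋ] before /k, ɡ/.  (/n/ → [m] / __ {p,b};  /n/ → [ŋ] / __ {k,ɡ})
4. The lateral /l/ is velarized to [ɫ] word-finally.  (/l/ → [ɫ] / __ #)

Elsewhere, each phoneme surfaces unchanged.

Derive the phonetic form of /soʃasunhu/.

[soʒazunhu]

/s/ (word-initial): rule 2 targets it, but not between two vowels → unchanged [s].
/o/ (between /s/ and /ʃ/) is unaffected → [o].
/ʃ/ — between /o/ and /a/, between two vowels — surfaces as [ʒ] (rule 2).
/a/ stays [a].
/s/ (between /a/ and /u/): between two vowels, so rule 2 applies → [z].
/u/ stays [u].
/n/ (between /u/ and /h/) is in the target of rule 3 but the environment (before a labial or velar stop) is not met → [n].
/h/ (between /n/ and /u/) is unaffected → [h].
/u/ (word-final) is unaffected → [u].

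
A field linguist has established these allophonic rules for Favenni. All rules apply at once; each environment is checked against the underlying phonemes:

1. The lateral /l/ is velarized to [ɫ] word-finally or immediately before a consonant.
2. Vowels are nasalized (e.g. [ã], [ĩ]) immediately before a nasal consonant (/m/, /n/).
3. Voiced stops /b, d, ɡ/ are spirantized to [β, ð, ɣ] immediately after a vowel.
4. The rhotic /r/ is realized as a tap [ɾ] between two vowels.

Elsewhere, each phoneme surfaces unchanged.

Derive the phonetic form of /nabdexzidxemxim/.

[naβdexziðxẽmxĩm]

/a/ (between /n/ and /b/): rule 2 targets it, but not before a nasal consonant → unchanged [a].
/b/ meets the environment for rule 3 (immediately after a vowel) → [β].
/d/ (between /b/ and /e/): rule 3 targets it, but not immediately after a vowel → unchanged [d].
/e/ (between /d/ and /x/) is in the target of rule 2 but the environment (before a nasal consonant) is not met → [e].
/i/ — between /z/ and /d/; rule 2 does not apply here → [i].
/d/ meets the environment for rule 3 (immediately after a vowel) → [ð].
Rule 2 applies to /e/ (between /x/ and /m/: before a nasal consonant) → [ẽ].
/i/ (between /x/ and /m/): before a nasal consonant, so rule 2 applies → [ĩ].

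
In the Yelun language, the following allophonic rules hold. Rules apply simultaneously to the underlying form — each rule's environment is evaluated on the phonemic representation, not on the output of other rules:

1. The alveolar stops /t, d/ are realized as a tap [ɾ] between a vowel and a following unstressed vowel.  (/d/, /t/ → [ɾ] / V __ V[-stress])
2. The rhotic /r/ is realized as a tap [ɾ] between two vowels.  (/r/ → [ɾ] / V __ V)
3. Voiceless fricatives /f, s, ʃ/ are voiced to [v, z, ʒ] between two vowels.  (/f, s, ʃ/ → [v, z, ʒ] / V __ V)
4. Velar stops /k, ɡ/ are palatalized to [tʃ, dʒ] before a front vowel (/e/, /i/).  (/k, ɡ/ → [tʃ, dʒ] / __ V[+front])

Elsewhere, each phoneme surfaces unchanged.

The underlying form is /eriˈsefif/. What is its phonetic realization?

[eɾiˈzevif]

/e/ (word-initial): no rule targets it → [e].
Rule 2 applies to /r/ (between /e/ and /i/: between two vowels) → [ɾ].
/i/ stays [i].
/s/ (between /i/ and /e/): between two vowels, so rule 3 applies → [z].
/e/ (between /s/ and /f/): no rule targets it → [e].
/f/ (between /e/ and /i/) occurs between two vowels → [v] by rule 3.
/i/ stays [i].
/f/ (word-final) is in the target of rule 3 but the environment (between two vowels) is not met → [f].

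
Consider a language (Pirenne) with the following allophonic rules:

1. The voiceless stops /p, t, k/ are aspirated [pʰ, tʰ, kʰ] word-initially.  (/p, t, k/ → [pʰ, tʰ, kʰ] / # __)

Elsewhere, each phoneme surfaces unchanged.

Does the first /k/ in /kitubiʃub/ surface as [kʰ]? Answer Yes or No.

Yes

Rule 1 applies to /k/ (word-initial: word-initially) → [kʰ].
The actual realization is [kʰ], which matches [kʰ].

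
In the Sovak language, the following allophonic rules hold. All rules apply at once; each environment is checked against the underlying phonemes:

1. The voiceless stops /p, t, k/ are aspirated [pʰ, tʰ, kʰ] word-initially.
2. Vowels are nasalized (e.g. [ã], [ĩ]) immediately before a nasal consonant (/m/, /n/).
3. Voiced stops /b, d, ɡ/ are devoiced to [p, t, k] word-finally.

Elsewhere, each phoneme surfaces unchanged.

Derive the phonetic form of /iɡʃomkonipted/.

/i/ — word-initial; rule 2 does not apply here → [i].
/ɡ/ (between /i/ and /ʃ/) fails the environment for rule 3, so it stays [ɡ].
/ʃ/ stays [ʃ].
Rule 2 applies to /o/ (between /ʃ/ and /m/: before a nasal consonant) → [õ].
/m/ (between /o/ and /k/) is unaffected → [m].
/k/ — between /m/ and /o/; rule 1 does not apply here → [k].
/o/ meets the environment for rule 2 (before a nasal consonant) → [õ].
/n/ (between /o/ and /i/) is unaffected → [n].
/i/ (between /n/ and /p/) fails the environment for rule 2, so it stays [i].
/p/ (between /i/ and /t/) is in the target of rule 1 but the environment (word-initially) is not met → [p].
/t/ (between /p/ and /e/) fails the environment for rule 1, so it stays [t].
/e/ (between /t/ and /d/) is in the target of rule 2 but the environment (before a nasal consonant) is not met → [e].
/d/ (word-final): word-finally, so rule 3 applies → [t].

[iɡʃõmkõniptet]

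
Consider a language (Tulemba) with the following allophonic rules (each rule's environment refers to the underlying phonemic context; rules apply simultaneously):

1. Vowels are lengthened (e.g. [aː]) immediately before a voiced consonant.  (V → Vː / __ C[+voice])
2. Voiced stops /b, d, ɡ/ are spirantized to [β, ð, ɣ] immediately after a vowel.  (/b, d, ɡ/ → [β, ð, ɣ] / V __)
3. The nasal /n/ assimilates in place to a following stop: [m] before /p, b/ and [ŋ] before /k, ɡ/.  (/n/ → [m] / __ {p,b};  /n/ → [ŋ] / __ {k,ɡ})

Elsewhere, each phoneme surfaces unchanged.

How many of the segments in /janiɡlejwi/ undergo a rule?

Segments that undergo a rule: /a/ → [aː] (rule 1); /i/ → [iː] (rule 1); /ɡ/ → [ɣ] (rule 2); /e/ → [eː] (rule 1).
All other segments surface unchanged.

4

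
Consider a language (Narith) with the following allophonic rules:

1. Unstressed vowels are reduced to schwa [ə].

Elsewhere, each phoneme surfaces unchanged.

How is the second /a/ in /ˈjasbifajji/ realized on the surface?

[ə]

/a/ (between /f/ and /j/) occurs in an unstressed syllable → [ə] by rule 1.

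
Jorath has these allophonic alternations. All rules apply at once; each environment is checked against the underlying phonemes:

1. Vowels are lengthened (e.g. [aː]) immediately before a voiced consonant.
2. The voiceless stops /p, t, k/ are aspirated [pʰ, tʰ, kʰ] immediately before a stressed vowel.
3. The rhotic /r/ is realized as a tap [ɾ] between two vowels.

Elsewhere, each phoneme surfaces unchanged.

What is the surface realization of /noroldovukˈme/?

/n/ (word-initial) is unaffected → [n].
Rule 1 applies to /o/ (between /n/ and /r/: before a voiced consonant) → [oː].
Rule 3 applies to /r/ (between /o/ and /o/: between two vowels) → [ɾ].
/o/ — between /r/ and /l/, before a voiced consonant — surfaces as [oː] (rule 1).
/l/ — not in any rule's target class → [l].
/d/ — not in any rule's target class → [d].
/o/ (between /d/ and /v/): before a voiced consonant, so rule 1 applies → [oː].
/v/ (between /o/ and /u/) is unaffected → [v].
/u/ (between /v/ and /k/) is in the target of rule 1 but the environment (before a voiced consonant) is not met → [u].
/k/ (between /u/ and /m/) fails the environment for rule 2, so it stays [k].
/m/ (between /k/ and /e/): no rule targets it → [m].
/e/ (word-final): rule 1 targets it, but not before a voiced consonant → unchanged [e].

[noːɾoːldoːvukˈme]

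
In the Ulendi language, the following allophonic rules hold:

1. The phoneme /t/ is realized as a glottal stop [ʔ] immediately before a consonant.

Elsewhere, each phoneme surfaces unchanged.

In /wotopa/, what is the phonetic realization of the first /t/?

/t/ (between /o/ and /o/) fails the environment for rule 1, so it stays [t].

[t]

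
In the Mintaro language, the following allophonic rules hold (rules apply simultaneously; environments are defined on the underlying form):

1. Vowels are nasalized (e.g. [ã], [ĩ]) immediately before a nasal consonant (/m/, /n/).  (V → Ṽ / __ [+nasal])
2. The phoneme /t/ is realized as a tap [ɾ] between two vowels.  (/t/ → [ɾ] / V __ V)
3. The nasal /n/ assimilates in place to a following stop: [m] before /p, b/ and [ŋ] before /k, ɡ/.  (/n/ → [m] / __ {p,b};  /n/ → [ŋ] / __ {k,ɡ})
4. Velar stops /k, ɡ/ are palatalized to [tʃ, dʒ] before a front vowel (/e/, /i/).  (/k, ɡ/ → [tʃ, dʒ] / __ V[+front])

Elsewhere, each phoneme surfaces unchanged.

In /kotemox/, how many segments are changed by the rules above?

2

Segments that undergo a rule: /t/ → [ɾ] (rule 2); /e/ → [ẽ] (rule 1).
All other segments surface unchanged.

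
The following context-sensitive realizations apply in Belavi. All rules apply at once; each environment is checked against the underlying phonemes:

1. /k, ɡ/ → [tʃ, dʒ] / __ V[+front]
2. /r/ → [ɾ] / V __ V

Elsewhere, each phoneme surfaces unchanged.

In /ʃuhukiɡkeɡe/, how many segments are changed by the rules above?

Segments that undergo a rule: /k/ → [tʃ] (rule 1); /k/ → [tʃ] (rule 1); /ɡ/ → [dʒ] (rule 1).
All other segments surface unchanged.

3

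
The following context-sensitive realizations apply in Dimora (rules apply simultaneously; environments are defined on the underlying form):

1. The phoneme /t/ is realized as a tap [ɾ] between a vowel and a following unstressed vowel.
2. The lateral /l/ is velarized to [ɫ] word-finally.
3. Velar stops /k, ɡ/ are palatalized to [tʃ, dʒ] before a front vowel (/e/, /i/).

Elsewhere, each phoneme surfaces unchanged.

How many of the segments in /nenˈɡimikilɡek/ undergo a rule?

3

Segments that undergo a rule: /ɡ/ → [dʒ] (rule 3); /k/ → [tʃ] (rule 3); /ɡ/ → [dʒ] (rule 3).
All other segments surface unchanged.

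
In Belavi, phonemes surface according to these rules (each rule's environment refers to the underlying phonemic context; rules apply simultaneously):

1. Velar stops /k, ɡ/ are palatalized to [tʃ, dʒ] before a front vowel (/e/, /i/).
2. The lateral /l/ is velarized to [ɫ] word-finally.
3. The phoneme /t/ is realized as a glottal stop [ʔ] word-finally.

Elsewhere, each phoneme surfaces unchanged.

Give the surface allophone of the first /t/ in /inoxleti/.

[t]

/t/ (between /e/ and /i/) fails the environment for rule 3, so it stays [t].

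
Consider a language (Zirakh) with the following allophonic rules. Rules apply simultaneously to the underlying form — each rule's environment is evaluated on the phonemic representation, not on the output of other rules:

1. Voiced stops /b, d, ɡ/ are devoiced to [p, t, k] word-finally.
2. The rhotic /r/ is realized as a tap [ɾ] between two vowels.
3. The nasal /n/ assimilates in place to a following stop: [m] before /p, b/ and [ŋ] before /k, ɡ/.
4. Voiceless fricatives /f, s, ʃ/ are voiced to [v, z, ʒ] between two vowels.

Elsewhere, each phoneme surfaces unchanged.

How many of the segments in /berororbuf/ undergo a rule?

2

Segments that undergo a rule: /r/ → [ɾ] (rule 2); /r/ → [ɾ] (rule 2).
All other segments surface unchanged.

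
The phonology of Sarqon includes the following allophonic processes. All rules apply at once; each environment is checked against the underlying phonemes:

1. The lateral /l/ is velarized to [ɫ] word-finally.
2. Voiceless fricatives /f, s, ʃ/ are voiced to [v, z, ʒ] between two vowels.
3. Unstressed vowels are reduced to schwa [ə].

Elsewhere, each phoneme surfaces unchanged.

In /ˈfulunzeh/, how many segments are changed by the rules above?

Segments that undergo a rule: /u/ → [ə] (rule 3); /e/ → [ə] (rule 3).
All other segments surface unchanged.

2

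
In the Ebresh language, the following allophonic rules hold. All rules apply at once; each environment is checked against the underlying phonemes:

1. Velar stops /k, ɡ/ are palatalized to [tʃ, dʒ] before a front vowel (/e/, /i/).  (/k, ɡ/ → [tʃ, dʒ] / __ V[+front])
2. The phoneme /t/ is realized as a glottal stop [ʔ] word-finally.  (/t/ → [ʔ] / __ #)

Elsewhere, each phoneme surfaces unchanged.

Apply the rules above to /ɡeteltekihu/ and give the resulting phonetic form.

[dʒeteltetʃihu]

/ɡ/ (word-initial): before a front vowel, so rule 1 applies → [dʒ].
/e/ — not in any rule's target class → [e].
/t/ (between /e/ and /e/) is in the target of rule 2 but the environment (word-finally) is not met → [t].
/e/ (between /t/ and /l/) is unaffected → [e].
/l/ (between /e/ and /t/): no rule targets it → [l].
/t/ (between /l/ and /e/) fails the environment for rule 2, so it stays [t].
/e/ stays [e].
Rule 1 applies to /k/ (between /e/ and /i/: before a front vowel) → [tʃ].
/i/ (between /k/ and /h/): no rule targets it → [i].
/h/ (between /i/ and /u/): no rule targets it → [h].
/u/ (word-final): no rule targets it → [u].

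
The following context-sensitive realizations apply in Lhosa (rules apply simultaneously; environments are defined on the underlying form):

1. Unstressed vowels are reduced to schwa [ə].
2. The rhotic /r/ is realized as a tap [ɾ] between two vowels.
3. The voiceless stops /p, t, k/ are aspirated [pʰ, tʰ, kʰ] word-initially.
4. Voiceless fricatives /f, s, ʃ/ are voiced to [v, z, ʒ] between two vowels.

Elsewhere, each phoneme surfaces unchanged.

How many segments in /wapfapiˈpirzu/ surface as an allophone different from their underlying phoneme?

Segments that undergo a rule: /a/ → [ə] (rule 1); /a/ → [ə] (rule 1); /i/ → [ə] (rule 1); /u/ → [ə] (rule 1).
All other segments surface unchanged.

4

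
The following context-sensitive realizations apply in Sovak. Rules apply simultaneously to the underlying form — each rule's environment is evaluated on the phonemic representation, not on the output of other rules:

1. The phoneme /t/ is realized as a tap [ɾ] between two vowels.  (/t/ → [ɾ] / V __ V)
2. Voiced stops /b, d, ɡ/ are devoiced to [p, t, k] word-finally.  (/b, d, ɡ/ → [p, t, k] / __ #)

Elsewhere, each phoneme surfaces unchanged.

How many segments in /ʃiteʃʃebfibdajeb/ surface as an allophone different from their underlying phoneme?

2

Segments that undergo a rule: /t/ → [ɾ] (rule 1); /b/ → [p] (rule 2).
All other segments surface unchanged.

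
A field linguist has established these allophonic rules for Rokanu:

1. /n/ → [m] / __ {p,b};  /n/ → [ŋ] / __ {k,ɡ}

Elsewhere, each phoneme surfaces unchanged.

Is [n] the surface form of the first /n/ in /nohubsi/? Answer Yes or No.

Yes

/n/ — word-initial; rule 1 does not apply here → [n].
The actual realization is [n], which matches [n].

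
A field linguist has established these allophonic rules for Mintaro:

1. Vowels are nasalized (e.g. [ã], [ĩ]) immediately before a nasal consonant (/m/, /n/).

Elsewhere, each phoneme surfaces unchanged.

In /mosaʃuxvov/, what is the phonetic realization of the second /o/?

/o/ (between /v/ and /v/) fails the environment for rule 1, so it stays [o].

[o]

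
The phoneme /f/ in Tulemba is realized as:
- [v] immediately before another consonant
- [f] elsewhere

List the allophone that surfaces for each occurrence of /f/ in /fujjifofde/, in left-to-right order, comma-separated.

[f], [f], [v]

Occurrence 1 (position 1): no conditioning environment matches → elsewhere allophone [f].
Occurrence 2 (position 6): no conditioning environment matches → elsewhere allophone [f].
Occurrence 3 (position 8): immediately before another consonant → [v].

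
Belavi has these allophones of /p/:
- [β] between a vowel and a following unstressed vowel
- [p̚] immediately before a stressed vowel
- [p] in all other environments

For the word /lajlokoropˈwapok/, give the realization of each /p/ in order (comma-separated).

[p], [β]

Occurrence 1 (position 10): no conditioning environment matches → elsewhere allophone [p].
Occurrence 2 (position 13): between a vowel and a following unstressed vowel → [β].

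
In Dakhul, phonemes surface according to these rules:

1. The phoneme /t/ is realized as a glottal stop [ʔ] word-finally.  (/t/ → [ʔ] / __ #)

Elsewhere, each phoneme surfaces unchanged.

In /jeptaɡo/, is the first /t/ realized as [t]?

/t/ (between /p/ and /a/) is in the target of rule 1 but the environment (word-finally) is not met → [t].
The actual realization is [t], which matches [t].

Yes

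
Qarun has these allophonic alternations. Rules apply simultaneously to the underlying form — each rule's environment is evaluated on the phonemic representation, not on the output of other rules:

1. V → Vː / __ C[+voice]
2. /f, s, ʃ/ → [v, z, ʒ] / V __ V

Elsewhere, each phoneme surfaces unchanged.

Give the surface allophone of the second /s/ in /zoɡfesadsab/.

/s/ (between /d/ and /a/) is in the target of rule 2 but the environment (between two vowels) is not met → [s].

[s]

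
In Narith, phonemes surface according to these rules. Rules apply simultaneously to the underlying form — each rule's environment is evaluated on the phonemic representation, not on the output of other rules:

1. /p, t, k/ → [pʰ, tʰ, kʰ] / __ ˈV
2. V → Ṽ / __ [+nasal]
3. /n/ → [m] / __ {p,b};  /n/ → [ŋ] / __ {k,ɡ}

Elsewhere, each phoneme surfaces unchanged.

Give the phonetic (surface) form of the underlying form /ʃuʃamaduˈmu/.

[ʃuʃãmadũˈmu]

/u/ — between /ʃ/ and /ʃ/; rule 2 does not apply here → [u].
/a/ — between /ʃ/ and /m/, before a nasal consonant — surfaces as [ã] (rule 2).
/a/ (between /m/ and /d/): rule 2 targets it, but not before a nasal consonant → unchanged [a].
/u/ — between /d/ and /m/, before a nasal consonant — surfaces as [ũ] (rule 2).
/u/ (word-final): rule 2 targets it, but not before a nasal consonant → unchanged [u].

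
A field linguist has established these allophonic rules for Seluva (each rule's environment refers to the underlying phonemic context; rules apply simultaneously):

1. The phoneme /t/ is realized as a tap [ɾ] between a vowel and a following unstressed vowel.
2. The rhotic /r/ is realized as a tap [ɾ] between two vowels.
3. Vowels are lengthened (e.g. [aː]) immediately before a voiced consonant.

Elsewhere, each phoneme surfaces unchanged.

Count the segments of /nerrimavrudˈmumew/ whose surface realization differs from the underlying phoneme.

6

Segments that undergo a rule: /e/ → [eː] (rule 3); /i/ → [iː] (rule 3); /a/ → [aː] (rule 3); /u/ → [uː] (rule 3); /u/ → [uː] (rule 3); /e/ → [eː] (rule 3).
All other segments surface unchanged.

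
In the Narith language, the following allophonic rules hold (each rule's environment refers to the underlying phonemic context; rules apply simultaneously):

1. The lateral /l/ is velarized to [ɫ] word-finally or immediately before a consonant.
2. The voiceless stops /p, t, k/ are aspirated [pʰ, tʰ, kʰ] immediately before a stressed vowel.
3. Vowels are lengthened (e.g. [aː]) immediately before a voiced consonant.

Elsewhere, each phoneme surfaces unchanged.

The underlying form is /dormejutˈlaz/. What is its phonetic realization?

/d/ — not in any rule's target class → [d].
/o/ (between /d/ and /r/) occurs before a voiced consonant → [oː] by rule 3.
/r/ stays [r].
/m/ stays [m].
/e/ — between /m/ and /j/, before a voiced consonant — surfaces as [eː] (rule 3).
/j/ (between /e/ and /u/) is unaffected → [j].
/u/ (between /j/ and /t/) is in the target of rule 3 but the environment (before a voiced consonant) is not met → [u].
/t/ (between /u/ and /l/): rule 2 targets it, but not immediately before a stressed vowel → unchanged [t].
/l/ (between /t/ and /a/) is in the target of rule 1 but the environment (word-finally or immediately before a consonant) is not met → [l].
/a/ — between /l/ and /z/, before a voiced consonant — surfaces as [aː] (rule 3).
/z/ — not in any rule's target class → [z].

[doːrmeːjutˈlaːz]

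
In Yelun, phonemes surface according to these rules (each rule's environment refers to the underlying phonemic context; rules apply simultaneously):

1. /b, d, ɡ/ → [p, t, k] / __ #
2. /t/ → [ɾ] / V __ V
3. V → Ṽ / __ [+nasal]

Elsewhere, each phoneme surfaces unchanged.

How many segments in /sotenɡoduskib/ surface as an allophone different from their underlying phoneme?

3

Segments that undergo a rule: /t/ → [ɾ] (rule 2); /e/ → [ẽ] (rule 3); /b/ → [p] (rule 1).
All other segments surface unchanged.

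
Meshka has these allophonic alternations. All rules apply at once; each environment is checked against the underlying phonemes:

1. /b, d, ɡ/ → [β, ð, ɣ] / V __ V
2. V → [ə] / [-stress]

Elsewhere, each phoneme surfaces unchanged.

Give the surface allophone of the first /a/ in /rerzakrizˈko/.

[ə]

/a/ — between /z/ and /k/, in an unstressed syllable — surfaces as [ə] (rule 2).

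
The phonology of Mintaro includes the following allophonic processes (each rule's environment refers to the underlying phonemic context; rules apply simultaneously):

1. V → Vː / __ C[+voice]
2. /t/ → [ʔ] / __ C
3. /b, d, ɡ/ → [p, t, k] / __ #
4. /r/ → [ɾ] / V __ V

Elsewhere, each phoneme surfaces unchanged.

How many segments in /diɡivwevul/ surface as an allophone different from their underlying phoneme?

4

Segments that undergo a rule: /i/ → [iː] (rule 1); /i/ → [iː] (rule 1); /e/ → [eː] (rule 1); /u/ → [uː] (rule 1).
All other segments surface unchanged.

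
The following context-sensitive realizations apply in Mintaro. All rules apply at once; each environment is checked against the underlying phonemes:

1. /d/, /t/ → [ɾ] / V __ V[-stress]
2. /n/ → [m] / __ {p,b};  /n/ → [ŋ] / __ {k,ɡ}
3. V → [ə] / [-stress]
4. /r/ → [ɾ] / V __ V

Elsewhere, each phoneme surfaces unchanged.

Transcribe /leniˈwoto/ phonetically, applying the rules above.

/l/ (word-initial) is unaffected → [l].
/e/ meets the environment for rule 3 (in an unstressed syllable) → [ə].
/n/ — between /e/ and /i/; rule 2 does not apply here → [n].
Rule 3 applies to /i/ (between /n/ and /w/: in an unstressed syllable) → [ə].
/w/ (between /i/ and /o/): no rule targets it → [w].
/o/ (between /w/ and /t/): rule 3 targets it, but not in an unstressed syllable → unchanged [o].
/t/ (between /o/ and /o/): between a vowel and a following unstressed vowel, so rule 1 applies → [ɾ].
Rule 3 applies to /o/ (word-final: in an unstressed syllable) → [ə].

[lənəˈwoɾə]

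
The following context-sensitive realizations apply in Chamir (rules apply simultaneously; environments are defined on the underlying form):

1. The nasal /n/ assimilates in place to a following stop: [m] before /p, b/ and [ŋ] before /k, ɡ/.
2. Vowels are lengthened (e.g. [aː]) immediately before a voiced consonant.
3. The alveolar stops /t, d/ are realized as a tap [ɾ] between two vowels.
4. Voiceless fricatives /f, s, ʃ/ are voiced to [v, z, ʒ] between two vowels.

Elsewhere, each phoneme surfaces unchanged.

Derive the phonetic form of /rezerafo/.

/r/ — not in any rule's target class → [r].
/e/ meets the environment for rule 2 (before a voiced consonant) → [eː].
/z/ stays [z].
/e/ (between /z/ and /r/): before a voiced consonant, so rule 2 applies → [eː].
/r/ stays [r].
/a/ (between /r/ and /f/) fails the environment for rule 2, so it stays [a].
/f/ meets the environment for rule 4 (between two vowels) → [v].
/o/ (word-final) fails the environment for rule 2, so it stays [o].

[reːzeːravo]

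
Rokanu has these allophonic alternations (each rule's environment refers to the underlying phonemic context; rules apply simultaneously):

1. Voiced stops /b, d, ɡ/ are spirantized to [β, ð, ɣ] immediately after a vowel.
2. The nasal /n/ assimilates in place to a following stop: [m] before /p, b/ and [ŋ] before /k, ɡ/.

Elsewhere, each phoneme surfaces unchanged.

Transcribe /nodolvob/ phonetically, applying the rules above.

[noðolvoβ]

/n/ (word-initial): rule 2 targets it, but not before a labial or velar stop → unchanged [n].
/o/ stays [o].
/d/ meets the environment for rule 1 (immediately after a vowel) → [ð].
/o/ — not in any rule's target class → [o].
/l/ stays [l].
/v/ stays [v].
/o/ (between /v/ and /b/): no rule targets it → [o].
Rule 1 applies to /b/ (word-final: immediately after a vowel) → [β].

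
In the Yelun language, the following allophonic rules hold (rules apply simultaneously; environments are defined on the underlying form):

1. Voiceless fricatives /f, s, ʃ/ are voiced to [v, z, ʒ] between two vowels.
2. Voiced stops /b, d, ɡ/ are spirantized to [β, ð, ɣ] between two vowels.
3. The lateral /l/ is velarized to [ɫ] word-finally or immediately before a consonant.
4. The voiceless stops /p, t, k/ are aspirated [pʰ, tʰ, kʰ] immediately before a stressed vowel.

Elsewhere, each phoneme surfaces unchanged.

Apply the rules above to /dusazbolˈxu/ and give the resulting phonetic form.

[duzazboɫˈxu]

/d/ — word-initial; rule 2 does not apply here → [d].
/s/ meets the environment for rule 1 (between two vowels) → [z].
/b/ (between /z/ and /o/): rule 2 targets it, but not between two vowels → unchanged [b].
Rule 3 applies to /l/ (between /o/ and /x/: word-finally or immediately before a consonant) → [ɫ].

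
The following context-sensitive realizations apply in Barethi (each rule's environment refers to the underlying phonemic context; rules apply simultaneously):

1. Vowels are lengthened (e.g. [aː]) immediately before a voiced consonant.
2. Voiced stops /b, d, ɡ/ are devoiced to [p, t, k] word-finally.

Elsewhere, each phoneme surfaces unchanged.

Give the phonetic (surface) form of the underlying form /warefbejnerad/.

/w/ — not in any rule's target class → [w].
Rule 1 applies to /a/ (between /w/ and /r/: before a voiced consonant) → [aː].
/r/ — not in any rule's target class → [r].
/e/ (between /r/ and /f/) fails the environment for rule 1, so it stays [e].
/f/ stays [f].
/b/ — between /f/ and /e/; rule 2 does not apply here → [b].
/e/ (between /b/ and /j/): before a voiced consonant, so rule 1 applies → [eː].
/j/ (between /e/ and /n/) is unaffected → [j].
/n/ (between /j/ and /e/) is unaffected → [n].
/e/ meets the environment for rule 1 (before a voiced consonant) → [eː].
/r/ (between /e/ and /a/) is unaffected → [r].
/a/ (between /r/ and /d/): before a voiced consonant, so rule 1 applies → [aː].
/d/ (word-final): word-finally, so rule 2 applies → [t].

[waːrefbeːjneːraːt]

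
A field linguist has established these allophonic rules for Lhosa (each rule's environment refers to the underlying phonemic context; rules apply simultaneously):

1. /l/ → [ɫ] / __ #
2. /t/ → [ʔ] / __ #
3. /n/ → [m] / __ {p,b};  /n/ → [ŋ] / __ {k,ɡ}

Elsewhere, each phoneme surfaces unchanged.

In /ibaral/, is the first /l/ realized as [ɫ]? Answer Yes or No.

Yes

/l/ — word-final, word-finally — surfaces as [ɫ] (rule 1).
The actual realization is [ɫ], which matches [ɫ].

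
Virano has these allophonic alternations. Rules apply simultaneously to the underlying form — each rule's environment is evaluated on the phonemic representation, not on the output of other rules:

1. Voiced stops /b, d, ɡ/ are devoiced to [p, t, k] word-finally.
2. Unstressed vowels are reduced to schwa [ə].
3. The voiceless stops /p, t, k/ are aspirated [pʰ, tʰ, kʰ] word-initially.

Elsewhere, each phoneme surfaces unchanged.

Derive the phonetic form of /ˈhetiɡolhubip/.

[ˈhetəɡəlhəbəp]

/h/ (word-initial) is unaffected → [h].
/e/ (between /h/ and /t/) is in the target of rule 2 but the environment (in an unstressed syllable) is not met → [e].
/t/ (between /e/ and /i/): rule 3 targets it, but not word-initially → unchanged [t].
/i/ (between /t/ and /ɡ/): in an unstressed syllable, so rule 2 applies → [ə].
/ɡ/ (between /i/ and /o/) is in the target of rule 1 but the environment (word-finally) is not met → [ɡ].
/o/ — between /ɡ/ and /l/, in an unstressed syllable — surfaces as [ə] (rule 2).
/l/ — not in any rule's target class → [l].
/h/ stays [h].
/u/ (between /h/ and /b/) occurs in an unstressed syllable → [ə] by rule 2.
/b/ (between /u/ and /i/) is in the target of rule 1 but the environment (word-finally) is not met → [b].
/i/ (between /b/ and /p/): in an unstressed syllable, so rule 2 applies → [ə].
/p/ — word-final; rule 3 does not apply here → [p].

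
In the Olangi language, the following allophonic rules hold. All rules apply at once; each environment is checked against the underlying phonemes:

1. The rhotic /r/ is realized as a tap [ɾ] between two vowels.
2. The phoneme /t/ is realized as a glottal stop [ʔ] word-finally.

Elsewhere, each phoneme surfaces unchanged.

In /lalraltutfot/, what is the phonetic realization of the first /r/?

[r]

/r/ (between /l/ and /a/) is in the target of rule 1 but the environment (between two vowels) is not met → [r].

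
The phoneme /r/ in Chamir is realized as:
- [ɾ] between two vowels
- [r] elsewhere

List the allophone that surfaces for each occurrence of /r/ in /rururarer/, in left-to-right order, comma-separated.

Occurrence 1 (position 1): no conditioning environment matches → elsewhere allophone [r].
Occurrence 2 (position 3): between two vowels → [ɾ].
Occurrence 3 (position 5): between two vowels → [ɾ].
Occurrence 4 (position 7): between two vowels → [ɾ].
Occurrence 5 (position 9): no conditioning environment matches → elsewhere allophone [r].

[r], [ɾ], [ɾ], [ɾ], [r]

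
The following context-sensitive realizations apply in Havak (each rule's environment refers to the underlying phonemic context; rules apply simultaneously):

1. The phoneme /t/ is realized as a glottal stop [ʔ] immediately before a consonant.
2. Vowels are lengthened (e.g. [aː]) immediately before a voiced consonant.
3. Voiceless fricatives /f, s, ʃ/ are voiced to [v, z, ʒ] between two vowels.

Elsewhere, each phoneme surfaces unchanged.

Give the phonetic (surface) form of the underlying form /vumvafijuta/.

[vuːmvaviːjuta]

/v/ stays [v].
/u/ meets the environment for rule 2 (before a voiced consonant) → [uː].
/m/ (between /u/ and /v/) is unaffected → [m].
/v/ — not in any rule's target class → [v].
/a/ — between /v/ and /f/; rule 2 does not apply here → [a].
Rule 3 applies to /f/ (between /a/ and /i/: between two vowels) → [v].
/i/ — between /f/ and /j/, before a voiced consonant — surfaces as [iː] (rule 2).
/j/ (between /i/ and /u/) is unaffected → [j].
/u/ — between /j/ and /t/; rule 2 does not apply here → [u].
/t/ — between /u/ and /a/; rule 1 does not apply here → [t].
/a/ (word-final) is in the target of rule 2 but the environment (before a voiced consonant) is not met → [a].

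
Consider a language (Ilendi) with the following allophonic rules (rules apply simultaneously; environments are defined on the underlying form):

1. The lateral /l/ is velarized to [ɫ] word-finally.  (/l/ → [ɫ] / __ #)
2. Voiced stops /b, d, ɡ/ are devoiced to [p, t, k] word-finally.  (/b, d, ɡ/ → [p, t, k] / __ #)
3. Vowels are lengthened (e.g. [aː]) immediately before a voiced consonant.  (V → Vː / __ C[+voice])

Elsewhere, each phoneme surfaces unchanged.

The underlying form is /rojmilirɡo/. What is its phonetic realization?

/o/ — between /r/ and /j/, before a voiced consonant — surfaces as [oː] (rule 3).
/i/ meets the environment for rule 3 (before a voiced consonant) → [iː].
/l/ — between /i/ and /i/; rule 1 does not apply here → [l].
Rule 3 applies to /i/ (between /l/ and /r/: before a voiced consonant) → [iː].
/ɡ/ (between /r/ and /o/) fails the environment for rule 2, so it stays [ɡ].
/o/ (word-final): rule 3 targets it, but not before a voiced consonant → unchanged [o].

[roːjmiːliːrɡo]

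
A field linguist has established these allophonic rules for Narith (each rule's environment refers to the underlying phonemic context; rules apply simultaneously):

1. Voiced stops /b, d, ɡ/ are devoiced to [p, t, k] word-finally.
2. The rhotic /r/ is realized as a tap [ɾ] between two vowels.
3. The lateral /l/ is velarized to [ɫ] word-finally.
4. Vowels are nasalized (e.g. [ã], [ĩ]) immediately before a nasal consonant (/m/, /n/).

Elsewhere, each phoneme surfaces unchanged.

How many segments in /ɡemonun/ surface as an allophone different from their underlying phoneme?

3

Segments that undergo a rule: /e/ → [ẽ] (rule 4); /o/ → [õ] (rule 4); /u/ → [ũ] (rule 4).
All other segments surface unchanged.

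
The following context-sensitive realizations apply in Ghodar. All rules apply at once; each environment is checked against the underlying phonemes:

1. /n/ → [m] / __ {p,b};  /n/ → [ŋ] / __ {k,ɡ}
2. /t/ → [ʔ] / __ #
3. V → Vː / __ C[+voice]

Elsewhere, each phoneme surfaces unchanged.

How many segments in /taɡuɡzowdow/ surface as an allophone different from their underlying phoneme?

4

Segments that undergo a rule: /a/ → [aː] (rule 3); /u/ → [uː] (rule 3); /o/ → [oː] (rule 3); /o/ → [oː] (rule 3).
All other segments surface unchanged.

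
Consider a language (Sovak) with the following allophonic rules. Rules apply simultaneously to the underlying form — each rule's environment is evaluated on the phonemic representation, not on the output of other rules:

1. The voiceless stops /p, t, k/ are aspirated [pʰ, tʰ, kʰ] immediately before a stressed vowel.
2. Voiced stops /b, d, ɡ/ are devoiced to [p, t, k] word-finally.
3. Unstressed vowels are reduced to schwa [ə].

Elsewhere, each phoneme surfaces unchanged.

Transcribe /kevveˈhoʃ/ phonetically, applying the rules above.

[kəvvəˈhoʃ]

/k/ — word-initial; rule 1 does not apply here → [k].
Rule 3 applies to /e/ (between /k/ and /v/: in an unstressed syllable) → [ə].
/v/ (between /e/ and /v/) is unaffected → [v].
/v/ — not in any rule's target class → [v].
Rule 3 applies to /e/ (between /v/ and /h/: in an unstressed syllable) → [ə].
/h/ — not in any rule's target class → [h].
/o/ (between /h/ and /ʃ/): rule 3 targets it, but not in an unstressed syllable → unchanged [o].
/ʃ/ (word-final) is unaffected → [ʃ].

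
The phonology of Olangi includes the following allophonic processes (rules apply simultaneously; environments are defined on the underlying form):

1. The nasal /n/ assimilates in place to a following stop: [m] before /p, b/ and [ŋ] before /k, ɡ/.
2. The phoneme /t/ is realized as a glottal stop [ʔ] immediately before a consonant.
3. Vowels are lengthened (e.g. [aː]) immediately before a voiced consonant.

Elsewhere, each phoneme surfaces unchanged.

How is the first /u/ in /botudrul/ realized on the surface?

/u/ (between /t/ and /d/) occurs before a voiced consonant → [uː] by rule 3.

[uː]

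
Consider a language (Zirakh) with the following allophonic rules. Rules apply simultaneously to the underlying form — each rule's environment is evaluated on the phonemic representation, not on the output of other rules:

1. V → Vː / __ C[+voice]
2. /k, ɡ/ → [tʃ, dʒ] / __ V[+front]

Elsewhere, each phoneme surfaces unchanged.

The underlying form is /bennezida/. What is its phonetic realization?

[beːnneːziːda]

Rule 1 applies to /e/ (between /b/ and /n/: before a voiced consonant) → [eː].
/e/ meets the environment for rule 1 (before a voiced consonant) → [eː].
/i/ (between /z/ and /d/): before a voiced consonant, so rule 1 applies → [iː].
/a/ — word-final; rule 1 does not apply here → [a].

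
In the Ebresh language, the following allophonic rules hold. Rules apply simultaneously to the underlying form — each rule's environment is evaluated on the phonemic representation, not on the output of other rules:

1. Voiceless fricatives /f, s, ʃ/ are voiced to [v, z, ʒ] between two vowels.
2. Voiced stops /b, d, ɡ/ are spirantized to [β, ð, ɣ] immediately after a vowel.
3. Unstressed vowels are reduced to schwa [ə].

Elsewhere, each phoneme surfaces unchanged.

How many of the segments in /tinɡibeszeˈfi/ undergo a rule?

6

Segments that undergo a rule: /i/ → [ə] (rule 3); /i/ → [ə] (rule 3); /b/ → [β] (rule 2); /e/ → [ə] (rule 3); /e/ → [ə] (rule 3); /f/ → [v] (rule 1).
All other segments surface unchanged.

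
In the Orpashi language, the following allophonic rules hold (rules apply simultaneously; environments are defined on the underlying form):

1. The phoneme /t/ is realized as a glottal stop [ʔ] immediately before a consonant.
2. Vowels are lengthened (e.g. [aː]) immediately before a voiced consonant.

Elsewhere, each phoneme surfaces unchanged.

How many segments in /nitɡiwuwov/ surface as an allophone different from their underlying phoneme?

Segments that undergo a rule: /t/ → [ʔ] (rule 1); /i/ → [iː] (rule 2); /u/ → [uː] (rule 2); /o/ → [oː] (rule 2).
All other segments surface unchanged.

4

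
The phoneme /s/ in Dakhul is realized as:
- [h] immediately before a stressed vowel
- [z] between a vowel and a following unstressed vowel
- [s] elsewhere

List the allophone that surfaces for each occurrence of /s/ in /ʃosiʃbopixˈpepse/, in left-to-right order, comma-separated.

[z], [s]

Occurrence 1 (position 3): between a vowel and a following unstressed vowel → [z].
Occurrence 2 (position 14): no conditioning environment matches → elsewhere allophone [s].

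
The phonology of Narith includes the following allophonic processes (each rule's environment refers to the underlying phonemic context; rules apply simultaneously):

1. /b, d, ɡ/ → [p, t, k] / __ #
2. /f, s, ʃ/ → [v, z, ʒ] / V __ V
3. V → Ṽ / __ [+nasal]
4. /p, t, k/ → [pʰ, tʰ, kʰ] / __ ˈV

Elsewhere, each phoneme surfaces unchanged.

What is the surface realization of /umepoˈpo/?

/u/ meets the environment for rule 3 (before a nasal consonant) → [ũ].
/m/ — not in any rule's target class → [m].
/e/ (between /m/ and /p/) fails the environment for rule 3, so it stays [e].
/p/ (between /e/ and /o/) fails the environment for rule 4, so it stays [p].
/o/ — between /p/ and /p/; rule 3 does not apply here → [o].
/p/ meets the environment for rule 4 (immediately before a stressed vowel) → [pʰ].
/o/ — word-final; rule 3 does not apply here → [o].

[ũmepoˈpʰo]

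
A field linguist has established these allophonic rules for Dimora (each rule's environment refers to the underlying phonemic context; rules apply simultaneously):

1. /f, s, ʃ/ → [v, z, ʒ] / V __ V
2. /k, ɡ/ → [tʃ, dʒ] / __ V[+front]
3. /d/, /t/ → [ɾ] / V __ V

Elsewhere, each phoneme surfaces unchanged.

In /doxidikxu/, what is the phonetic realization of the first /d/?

[d]

/d/ (word-initial) is in the target of rule 3 but the environment (between two vowels) is not met → [d].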